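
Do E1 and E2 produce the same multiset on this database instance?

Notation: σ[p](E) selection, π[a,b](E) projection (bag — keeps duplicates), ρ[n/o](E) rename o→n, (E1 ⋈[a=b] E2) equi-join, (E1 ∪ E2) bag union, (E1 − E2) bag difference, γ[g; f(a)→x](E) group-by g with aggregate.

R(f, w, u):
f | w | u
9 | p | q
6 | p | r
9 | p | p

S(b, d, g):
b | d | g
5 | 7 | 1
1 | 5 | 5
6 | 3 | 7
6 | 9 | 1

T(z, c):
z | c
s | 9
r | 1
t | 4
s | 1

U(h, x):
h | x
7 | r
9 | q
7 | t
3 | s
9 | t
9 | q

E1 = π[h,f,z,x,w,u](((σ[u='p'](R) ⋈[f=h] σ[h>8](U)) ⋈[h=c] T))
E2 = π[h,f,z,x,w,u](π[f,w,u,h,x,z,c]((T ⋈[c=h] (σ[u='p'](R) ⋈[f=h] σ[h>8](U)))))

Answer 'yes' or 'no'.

E1 stepwise |·|:
  R → 3
  σ[u='p'](R) → 1
  U → 6
  σ[h>8](U) → 3
  (σ[u='p'](R) ⋈[f=h] σ[h>8](U)) → 3
  T → 4
  ((σ[u='p'](R) ⋈[f=h] σ[h>8](U)) ⋈[h=c] T) → 3
  π[h,f,z,x,w,u](((σ[u='p'](R) ⋈[f=h] σ[h>8](U)) ⋈[h=c] T)) → 3
E2 stepwise |·|:
  T → 4
  R → 3
  σ[u='p'](R) → 1
  U → 6
  σ[h>8](U) → 3
  (σ[u='p'](R) ⋈[f=h] σ[h>8](U)) → 3
  (T ⋈[c=h] (σ[u='p'](R) ⋈[f=h] σ[h>8](U))) → 3
  π[f,w,u,h,x,z,c]((T ⋈[c=h] (σ[u='p'](R) ⋈[f=h] σ[h>8](U)))) → 3
  π[h,f,z,x,w,u](π[f,w,u,h,x,z,c]((T ⋈[c=h] (σ[u='p'](R) ⋈[f=h] σ[h>8](U))))) → 3

E1 and E2 produce the same multiset:
h | f | z | x | w | u
9 | 9 | s | q | p | p
9 | 9 | s | q | p | p
9 | 9 | s | t | p | p

yes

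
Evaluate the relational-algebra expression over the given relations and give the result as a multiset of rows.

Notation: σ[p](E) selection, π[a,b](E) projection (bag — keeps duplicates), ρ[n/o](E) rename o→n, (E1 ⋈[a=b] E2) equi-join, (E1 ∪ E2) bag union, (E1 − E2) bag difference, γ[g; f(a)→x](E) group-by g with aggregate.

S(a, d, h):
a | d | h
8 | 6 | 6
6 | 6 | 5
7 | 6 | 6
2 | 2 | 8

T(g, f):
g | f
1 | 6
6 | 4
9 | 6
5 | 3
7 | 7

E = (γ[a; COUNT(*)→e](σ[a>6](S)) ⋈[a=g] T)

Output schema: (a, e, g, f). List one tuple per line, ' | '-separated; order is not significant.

Per-node cardinality:
  S → 4
  σ[a>6](S) → 2
  γ[a; COUNT(*)→e](σ[a>6](S)) → 2
  T → 5
  (γ[a; COUNT(*)→e](σ[a>6](S)) ⋈[a=g] T) → 1

== RESULT ==
a | e | g | f
7 | 1 | 7 | 7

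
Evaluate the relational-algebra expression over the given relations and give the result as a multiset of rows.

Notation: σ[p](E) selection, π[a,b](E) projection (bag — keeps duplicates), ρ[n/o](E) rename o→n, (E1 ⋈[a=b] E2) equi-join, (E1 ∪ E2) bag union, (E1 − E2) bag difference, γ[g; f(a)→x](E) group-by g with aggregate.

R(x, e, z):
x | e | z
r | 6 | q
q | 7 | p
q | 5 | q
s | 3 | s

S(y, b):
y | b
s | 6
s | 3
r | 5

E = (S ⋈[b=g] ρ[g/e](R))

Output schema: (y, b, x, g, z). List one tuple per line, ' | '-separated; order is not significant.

Stepwise |·|:
  S → 3
  R → 4
  ρ[g/e](R) → 4
  (S ⋈[b=g] ρ[g/e](R)) → 3

== RESULT ==
y | b | x | g | z
r | 5 | q | 5 | q
s | 3 | s | 3 | s
s | 6 | r | 6 | q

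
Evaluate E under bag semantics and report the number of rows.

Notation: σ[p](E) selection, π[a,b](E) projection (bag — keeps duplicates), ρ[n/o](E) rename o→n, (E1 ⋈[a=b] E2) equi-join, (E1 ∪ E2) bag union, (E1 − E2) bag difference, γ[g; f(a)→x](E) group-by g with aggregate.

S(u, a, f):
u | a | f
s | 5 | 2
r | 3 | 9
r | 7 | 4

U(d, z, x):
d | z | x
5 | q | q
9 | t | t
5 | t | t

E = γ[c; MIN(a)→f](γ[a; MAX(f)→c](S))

Stepwise |·|:
  S → 3
  γ[a; MAX(f)→c](S) → 3
  γ[c; MIN(a)→f](γ[a; MAX(f)→c](S)) → 3

|E| = 3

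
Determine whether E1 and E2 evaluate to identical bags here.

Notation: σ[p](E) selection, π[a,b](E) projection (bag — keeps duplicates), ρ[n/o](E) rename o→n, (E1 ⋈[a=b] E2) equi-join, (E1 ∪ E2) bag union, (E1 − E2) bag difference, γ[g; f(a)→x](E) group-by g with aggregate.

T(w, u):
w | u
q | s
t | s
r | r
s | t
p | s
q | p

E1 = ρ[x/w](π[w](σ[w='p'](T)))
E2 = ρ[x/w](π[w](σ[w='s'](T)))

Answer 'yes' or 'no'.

E1 subexpression sizes:
  T → 6
  σ[w='p'](T) → 1
  π[w](σ[w='p'](T)) → 1
  ρ[x/w](π[w](σ[w='p'](T))) → 1
E2 subexpression sizes:
  T → 6
  σ[w='s'](T) → 1
  π[w](σ[w='s'](T)) → 1
  ρ[x/w](π[w](σ[w='s'](T))) → 1

E1 result:
x
p
E2 result:
x
s
Witness: ('p',) appears 1× in E1 but 0× in E2.

no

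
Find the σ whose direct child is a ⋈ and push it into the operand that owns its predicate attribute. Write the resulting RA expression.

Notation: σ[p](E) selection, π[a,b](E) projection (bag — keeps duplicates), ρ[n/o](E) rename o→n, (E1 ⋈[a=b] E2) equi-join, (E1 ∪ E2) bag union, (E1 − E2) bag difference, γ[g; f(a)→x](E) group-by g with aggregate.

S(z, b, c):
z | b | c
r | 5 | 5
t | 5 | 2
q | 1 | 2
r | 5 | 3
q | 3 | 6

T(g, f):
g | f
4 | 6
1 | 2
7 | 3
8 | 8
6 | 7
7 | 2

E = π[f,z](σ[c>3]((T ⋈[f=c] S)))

σ filters on c, owned by the right side.
E' = π[f,z]((T ⋈[f=c] σ[c>3](S)))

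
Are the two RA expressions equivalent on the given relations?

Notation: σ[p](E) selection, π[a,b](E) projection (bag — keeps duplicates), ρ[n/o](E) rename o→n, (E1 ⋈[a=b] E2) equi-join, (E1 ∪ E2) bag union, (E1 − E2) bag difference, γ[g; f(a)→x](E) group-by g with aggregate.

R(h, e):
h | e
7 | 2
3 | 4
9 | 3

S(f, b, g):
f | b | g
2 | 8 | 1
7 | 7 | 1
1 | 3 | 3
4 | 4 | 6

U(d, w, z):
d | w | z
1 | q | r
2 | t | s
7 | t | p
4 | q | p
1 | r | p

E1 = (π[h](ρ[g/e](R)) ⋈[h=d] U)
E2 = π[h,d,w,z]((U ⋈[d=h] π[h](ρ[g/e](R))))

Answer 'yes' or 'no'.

E1 stepwise |·|:
  R → 3
  ρ[g/e](R) → 3
  π[h](ρ[g/e](R)) → 3
  U → 5
  (π[h](ρ[g/e](R)) ⋈[h=d] U) → 1
E2 stepwise |·|:
  U → 5
  R → 3
  ρ[g/e](R) → 3
  π[h](ρ[g/e](R)) → 3
  (U ⋈[d=h] π[h](ρ[g/e](R))) → 1
  π[h,d,w,z]((U ⋈[d=h] π[h](ρ[g/e](R)))) → 1

E1 and E2 produce the same multiset:
h | d | w | z
7 | 7 | t | p

yes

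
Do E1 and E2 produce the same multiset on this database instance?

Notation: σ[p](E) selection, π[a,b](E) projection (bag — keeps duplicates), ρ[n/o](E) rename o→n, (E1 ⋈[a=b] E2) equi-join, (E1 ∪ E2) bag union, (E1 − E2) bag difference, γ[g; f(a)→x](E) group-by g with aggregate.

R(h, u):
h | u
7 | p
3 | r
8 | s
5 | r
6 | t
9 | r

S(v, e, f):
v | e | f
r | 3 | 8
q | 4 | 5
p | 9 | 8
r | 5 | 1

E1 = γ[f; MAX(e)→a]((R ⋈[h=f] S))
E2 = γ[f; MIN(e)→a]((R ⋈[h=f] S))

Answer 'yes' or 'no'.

E1 stepwise |·|:
  R → 6
  S → 4
  (R ⋈[h=f] S) → 3
  γ[f; MAX(e)→a]((R ⋈[h=f] S)) → 2
E2 stepwise |·|:
  R → 6
  S → 4
  (R ⋈[h=f] S) → 3
  γ[f; MIN(e)→a]((R ⋈[h=f] S)) → 2

E1 result:
f | a
5 | 4
8 | 9
E2 result:
f | a
5 | 4
8 | 3
Witness: (8, 9) appears 1× in E1 but 0× in E2.

no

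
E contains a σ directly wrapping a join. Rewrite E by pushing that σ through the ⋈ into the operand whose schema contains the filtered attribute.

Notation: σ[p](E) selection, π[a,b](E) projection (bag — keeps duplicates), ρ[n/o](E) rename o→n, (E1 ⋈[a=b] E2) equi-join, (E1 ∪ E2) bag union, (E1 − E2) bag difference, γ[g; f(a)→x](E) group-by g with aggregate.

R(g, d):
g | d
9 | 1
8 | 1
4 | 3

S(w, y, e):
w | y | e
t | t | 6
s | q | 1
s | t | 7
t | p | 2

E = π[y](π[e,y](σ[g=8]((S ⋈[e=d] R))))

σ filters on g, owned by the right side.
E' = π[y](π[e,y]((S ⋈[e=d] σ[g=8](R))))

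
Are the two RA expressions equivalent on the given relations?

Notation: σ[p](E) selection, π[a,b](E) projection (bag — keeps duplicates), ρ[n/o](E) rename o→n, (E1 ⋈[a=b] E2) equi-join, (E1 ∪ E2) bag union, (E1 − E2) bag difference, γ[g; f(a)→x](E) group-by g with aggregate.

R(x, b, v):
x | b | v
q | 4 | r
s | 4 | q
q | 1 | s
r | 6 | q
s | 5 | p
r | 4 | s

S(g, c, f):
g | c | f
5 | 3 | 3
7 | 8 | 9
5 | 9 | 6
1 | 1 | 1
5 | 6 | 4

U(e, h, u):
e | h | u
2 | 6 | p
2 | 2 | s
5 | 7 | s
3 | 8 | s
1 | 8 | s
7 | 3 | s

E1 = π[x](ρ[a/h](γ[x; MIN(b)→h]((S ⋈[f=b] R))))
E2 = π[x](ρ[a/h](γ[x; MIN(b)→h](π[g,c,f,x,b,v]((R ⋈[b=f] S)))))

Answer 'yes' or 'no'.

E1 subexpression sizes:
  S → 5
  R → 6
  (S ⋈[f=b] R) → 5
  γ[x; MIN(b)→h]((S ⋈[f=b] R)) → 3
  ρ[a/h](γ[x; MIN(b)→h]((S ⋈[f=b] R))) → 3
  π[x](ρ[a/h](γ[x; MIN(b)→h]((S ⋈[f=b] R)))) → 3
E2 subexpression sizes:
  R → 6
  S → 5
  (R ⋈[b=f] S) → 5
  π[g,c,f,x,b,v]((R ⋈[b=f] S)) → 5
  γ[x; MIN(b)→h](π[g,c,f,x,b,v]((R ⋈[b=f] S))) → 3
  ρ[a/h](γ[x; MIN(b)→h](π[g,c,f,x,b,v]((R ⋈[b=f] S)))) → 3
  π[x](ρ[a/h](γ[x; MIN(b)→h](π[g,c,f,x,b,v]((R ⋈[b=f] S))))) → 3

E1 and E2 produce the same multiset:
x
q
r
s

yes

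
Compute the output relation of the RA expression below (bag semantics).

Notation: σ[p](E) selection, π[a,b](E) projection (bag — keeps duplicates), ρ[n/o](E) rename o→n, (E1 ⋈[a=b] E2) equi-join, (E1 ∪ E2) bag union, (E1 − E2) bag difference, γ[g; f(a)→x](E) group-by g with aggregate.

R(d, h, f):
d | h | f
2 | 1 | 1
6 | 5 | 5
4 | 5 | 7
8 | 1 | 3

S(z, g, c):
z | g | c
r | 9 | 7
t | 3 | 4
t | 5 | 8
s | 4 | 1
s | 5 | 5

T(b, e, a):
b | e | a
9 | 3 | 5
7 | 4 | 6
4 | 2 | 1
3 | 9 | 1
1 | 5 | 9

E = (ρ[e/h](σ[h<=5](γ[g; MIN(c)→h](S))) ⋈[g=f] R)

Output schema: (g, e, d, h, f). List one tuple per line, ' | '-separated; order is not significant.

Row counts bottom-up:
  S → 5
  γ[g; MIN(c)→h](S) → 4
  σ[h<=5](γ[g; MIN(c)→h](S)) → 3
  ρ[e/h](σ[h<=5](γ[g; MIN(c)→h](S))) → 3
  R → 4
  (ρ[e/h](σ[h<=5](γ[g; MIN(c)→h](S))) ⋈[g=f] R) → 2

== RESULT ==
g | e | d | h | f
3 | 4 | 8 | 1 | 3
5 | 5 | 6 | 5 | 5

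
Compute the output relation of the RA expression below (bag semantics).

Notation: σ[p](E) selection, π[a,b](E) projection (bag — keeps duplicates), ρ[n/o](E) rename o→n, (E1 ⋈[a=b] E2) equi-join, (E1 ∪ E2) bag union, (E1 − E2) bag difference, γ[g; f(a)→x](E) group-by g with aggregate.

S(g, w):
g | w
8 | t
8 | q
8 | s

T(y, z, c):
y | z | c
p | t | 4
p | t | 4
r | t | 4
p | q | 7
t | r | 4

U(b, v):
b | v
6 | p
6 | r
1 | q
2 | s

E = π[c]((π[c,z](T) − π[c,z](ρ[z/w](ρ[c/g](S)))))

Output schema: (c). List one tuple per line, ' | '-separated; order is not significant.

Per-node cardinality:
  T → 5
  π[c,z](T) → 5
  S → 3
  ρ[c/g](S) → 3
  ρ[z/w](ρ[c/g](S)) → 3
  π[c,z](ρ[z/w](ρ[c/g](S))) → 3
  (π[c,z](T) − π[c,z](ρ[z/w](ρ[c/g](S)))) → 5
  π[c]((π[c,z](T) − π[c,z](ρ[z/w](ρ[c/g](S))))) → 5

== RESULT ==
c
4
4
4
4
7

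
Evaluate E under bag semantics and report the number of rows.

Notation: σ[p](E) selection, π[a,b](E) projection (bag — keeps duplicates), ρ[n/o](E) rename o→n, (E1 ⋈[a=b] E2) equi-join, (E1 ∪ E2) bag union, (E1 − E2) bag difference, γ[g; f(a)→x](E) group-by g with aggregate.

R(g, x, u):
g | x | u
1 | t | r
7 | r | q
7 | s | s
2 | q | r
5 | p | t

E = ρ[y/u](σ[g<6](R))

Row counts bottom-up:
  R → 5
  σ[g<6](R) → 3
  ρ[y/u](σ[g<6](R)) → 3

|E| = 3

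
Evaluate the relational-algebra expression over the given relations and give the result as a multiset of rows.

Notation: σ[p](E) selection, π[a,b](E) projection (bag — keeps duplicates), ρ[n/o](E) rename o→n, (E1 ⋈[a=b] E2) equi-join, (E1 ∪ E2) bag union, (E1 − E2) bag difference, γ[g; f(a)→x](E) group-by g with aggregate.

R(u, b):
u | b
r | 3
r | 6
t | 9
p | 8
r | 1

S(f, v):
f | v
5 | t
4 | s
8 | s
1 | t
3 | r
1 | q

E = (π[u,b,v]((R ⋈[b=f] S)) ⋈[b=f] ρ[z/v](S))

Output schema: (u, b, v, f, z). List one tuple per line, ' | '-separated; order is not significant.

Subexpression sizes:
  R → 5
  S → 6
  (R ⋈[b=f] S) → 4
  π[u,b,v]((R ⋈[b=f] S)) → 4
  S → 6
  ρ[z/v](S) → 6
  (π[u,b,v]((R ⋈[b=f] S)) ⋈[b=f] ρ[z/v](S)) → 6

== RESULT ==
u | b | v | f | z
p | 8 | s | 8 | s
r | 1 | q | 1 | q
r | 1 | q | 1 | t
r | 1 | t | 1 | q
r | 1 | t | 1 | t
r | 3 | r | 3 | r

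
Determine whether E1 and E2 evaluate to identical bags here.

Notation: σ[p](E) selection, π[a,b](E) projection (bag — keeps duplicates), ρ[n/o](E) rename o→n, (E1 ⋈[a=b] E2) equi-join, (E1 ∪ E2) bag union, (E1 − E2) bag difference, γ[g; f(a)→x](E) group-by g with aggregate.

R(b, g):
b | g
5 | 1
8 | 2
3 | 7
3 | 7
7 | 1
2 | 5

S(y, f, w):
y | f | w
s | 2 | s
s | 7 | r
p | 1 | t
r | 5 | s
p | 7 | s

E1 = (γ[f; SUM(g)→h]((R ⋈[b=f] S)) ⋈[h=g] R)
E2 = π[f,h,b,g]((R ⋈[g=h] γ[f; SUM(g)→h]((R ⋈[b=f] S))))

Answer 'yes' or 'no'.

E1 row counts bottom-up:
  R → 6
  S → 5
  (R ⋈[b=f] S) → 4
  γ[f; SUM(g)→h]((R ⋈[b=f] S)) → 3
  R → 6
  (γ[f; SUM(g)→h]((R ⋈[b=f] S)) ⋈[h=g] R) → 4
E2 row counts bottom-up:
  R → 6
  R → 6
  S → 5
  (R ⋈[b=f] S) → 4
  γ[f; SUM(g)→h]((R ⋈[b=f] S)) → 3
  (R ⋈[g=h] γ[f; SUM(g)→h]((R ⋈[b=f] S))) → 4
  π[f,h,b,g]((R ⋈[g=h] γ[f; SUM(g)→h]((R ⋈[b=f] S)))) → 4

E1 and E2 produce the same multiset:
f | h | b | g
2 | 5 | 2 | 5
5 | 1 | 5 | 1
5 | 1 | 7 | 1
7 | 2 | 8 | 2

yes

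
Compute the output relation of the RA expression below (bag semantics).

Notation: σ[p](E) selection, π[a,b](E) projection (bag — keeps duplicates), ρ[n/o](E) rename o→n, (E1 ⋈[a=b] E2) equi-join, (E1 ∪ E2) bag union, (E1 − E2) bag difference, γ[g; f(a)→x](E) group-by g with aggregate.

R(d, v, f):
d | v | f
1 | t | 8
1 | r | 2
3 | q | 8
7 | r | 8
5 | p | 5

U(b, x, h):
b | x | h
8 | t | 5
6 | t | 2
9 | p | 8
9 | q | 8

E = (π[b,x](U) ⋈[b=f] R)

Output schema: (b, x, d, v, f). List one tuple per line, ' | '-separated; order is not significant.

Stepwise |·|:
  U → 4
  π[b,x](U) → 4
  R → 5
  (π[b,x](U) ⋈[b=f] R) → 3

== RESULT ==
b | x | d | v | f
8 | t | 1 | t | 8
8 | t | 3 | q | 8
8 | t | 7 | r | 8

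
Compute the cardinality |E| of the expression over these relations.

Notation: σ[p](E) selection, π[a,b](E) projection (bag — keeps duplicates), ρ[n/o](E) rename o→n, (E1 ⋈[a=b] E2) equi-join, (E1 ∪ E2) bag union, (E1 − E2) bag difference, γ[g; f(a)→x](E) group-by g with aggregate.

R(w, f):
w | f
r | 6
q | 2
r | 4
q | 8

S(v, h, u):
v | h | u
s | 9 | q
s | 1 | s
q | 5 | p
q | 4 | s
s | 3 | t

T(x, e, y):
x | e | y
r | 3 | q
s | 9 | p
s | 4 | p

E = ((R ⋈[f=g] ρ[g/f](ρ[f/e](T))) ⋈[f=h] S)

Per-node cardinality:
  R → 4
  T → 3
  ρ[f/e](T) → 3
  ρ[g/f](ρ[f/e](T)) → 3
  (R ⋈[f=g] ρ[g/f](ρ[f/e](T))) → 1
  S → 5
  ((R ⋈[f=g] ρ[g/f](ρ[f/e](T))) ⋈[f=h] S) → 1

|E| = 1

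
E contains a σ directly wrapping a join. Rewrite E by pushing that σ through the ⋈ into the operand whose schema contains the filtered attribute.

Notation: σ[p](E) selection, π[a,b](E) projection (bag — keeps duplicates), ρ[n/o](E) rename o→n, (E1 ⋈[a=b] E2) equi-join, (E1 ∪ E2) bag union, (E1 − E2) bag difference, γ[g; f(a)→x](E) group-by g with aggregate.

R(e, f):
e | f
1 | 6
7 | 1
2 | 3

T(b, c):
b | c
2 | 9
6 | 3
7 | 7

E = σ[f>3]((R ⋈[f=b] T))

σ filters on f, owned by the left side.
E' = (σ[f>3](R) ⋈[f=b] T)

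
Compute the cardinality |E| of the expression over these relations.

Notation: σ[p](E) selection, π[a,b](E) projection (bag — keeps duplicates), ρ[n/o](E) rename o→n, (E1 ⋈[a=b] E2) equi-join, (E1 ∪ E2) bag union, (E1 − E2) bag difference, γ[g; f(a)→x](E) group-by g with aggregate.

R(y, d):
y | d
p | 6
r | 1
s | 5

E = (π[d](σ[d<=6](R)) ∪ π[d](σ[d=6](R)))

Subexpression sizes:
  R → 3
  σ[d<=6](R) → 3
  π[d](σ[d<=6](R)) → 3
  R → 3
  σ[d=6](R) → 1
  π[d](σ[d=6](R)) → 1
  (π[d](σ[d<=6](R)) ∪ π[d](σ[d=6](R))) → 4

|E| = 4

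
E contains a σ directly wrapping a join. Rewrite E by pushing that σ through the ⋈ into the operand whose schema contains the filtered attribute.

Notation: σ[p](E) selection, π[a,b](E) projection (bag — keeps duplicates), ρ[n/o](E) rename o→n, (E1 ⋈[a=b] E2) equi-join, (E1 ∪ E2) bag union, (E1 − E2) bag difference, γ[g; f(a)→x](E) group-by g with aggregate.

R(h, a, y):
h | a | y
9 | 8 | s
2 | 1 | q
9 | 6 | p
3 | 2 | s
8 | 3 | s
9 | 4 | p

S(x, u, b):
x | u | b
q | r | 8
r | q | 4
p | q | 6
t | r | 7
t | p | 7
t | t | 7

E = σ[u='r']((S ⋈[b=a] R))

σ filters on u, owned by the left side.
E' = (σ[u='r'](S) ⋈[b=a] R)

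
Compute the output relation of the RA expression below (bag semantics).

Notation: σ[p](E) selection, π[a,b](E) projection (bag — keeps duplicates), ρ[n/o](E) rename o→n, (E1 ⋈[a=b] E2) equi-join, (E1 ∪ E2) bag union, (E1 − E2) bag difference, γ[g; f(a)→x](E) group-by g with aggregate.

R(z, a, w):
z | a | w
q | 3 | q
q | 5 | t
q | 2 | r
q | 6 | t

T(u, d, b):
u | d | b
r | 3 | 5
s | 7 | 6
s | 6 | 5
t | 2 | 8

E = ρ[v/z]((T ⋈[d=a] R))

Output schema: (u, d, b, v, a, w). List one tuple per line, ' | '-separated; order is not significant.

Stepwise |·|:
  T → 4
  R → 4
  (T ⋈[d=a] R) → 3
  ρ[v/z]((T ⋈[d=a] R)) → 3

== RESULT ==
u | d | b | v | a | w
r | 3 | 5 | q | 3 | q
s | 6 | 5 | q | 6 | t
t | 2 | 8 | q | 2 | r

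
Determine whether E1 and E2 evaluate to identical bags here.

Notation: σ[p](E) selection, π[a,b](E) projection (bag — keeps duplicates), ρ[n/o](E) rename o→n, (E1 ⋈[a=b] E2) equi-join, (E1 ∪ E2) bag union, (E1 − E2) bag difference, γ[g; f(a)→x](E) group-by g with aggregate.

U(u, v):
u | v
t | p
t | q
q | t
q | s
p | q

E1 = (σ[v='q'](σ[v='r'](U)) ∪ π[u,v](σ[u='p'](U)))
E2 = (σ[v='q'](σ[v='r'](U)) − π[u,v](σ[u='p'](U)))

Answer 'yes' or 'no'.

E1 stepwise |·|:
  U → 5
  σ[v='r'](U) → 0
  σ[v='q'](σ[v='r'](U)) → 0
  U → 5
  σ[u='p'](U) → 1
  π[u,v](σ[u='p'](U)) → 1
  (σ[v='q'](σ[v='r'](U)) ∪ π[u,v](σ[u='p'](U))) → 1
E2 stepwise |·|:
  U → 5
  σ[v='r'](U) → 0
  σ[v='q'](σ[v='r'](U)) → 0
  U → 5
  σ[u='p'](U) → 1
  π[u,v](σ[u='p'](U)) → 1
  (σ[v='q'](σ[v='r'](U)) − π[u,v](σ[u='p'](U))) → 0

E1 result:
u | v
p | q
E2 result:
u | v
(0 rows)
Witness: ('p', 'q') appears 1× in E1 but 0× in E2.

no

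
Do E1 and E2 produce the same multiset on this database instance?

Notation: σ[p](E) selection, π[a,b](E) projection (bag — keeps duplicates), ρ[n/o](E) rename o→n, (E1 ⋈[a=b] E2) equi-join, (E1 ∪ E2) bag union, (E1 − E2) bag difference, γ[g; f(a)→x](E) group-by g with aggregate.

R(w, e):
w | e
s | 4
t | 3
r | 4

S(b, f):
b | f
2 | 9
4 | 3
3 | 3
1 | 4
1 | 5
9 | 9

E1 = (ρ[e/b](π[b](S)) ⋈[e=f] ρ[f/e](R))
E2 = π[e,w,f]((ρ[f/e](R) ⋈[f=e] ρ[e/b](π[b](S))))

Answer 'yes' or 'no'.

E1 per-node cardinality:
  S → 6
  π[b](S) → 6
  ρ[e/b](π[b](S)) → 6
  R → 3
  ρ[f/e](R) → 3
  (ρ[e/b](π[b](S)) ⋈[e=f] ρ[f/e](R)) → 3
E2 per-node cardinality:
  R → 3
  ρ[f/e](R) → 3
  S → 6
  π[b](S) → 6
  ρ[e/b](π[b](S)) → 6
  (ρ[f/e](R) ⋈[f=e] ρ[e/b](π[b](S))) → 3
  π[e,w,f]((ρ[f/e](R) ⋈[f=e] ρ[e/b](π[b](S)))) → 3

E1 and E2 produce the same multiset:
e | w | f
3 | t | 3
4 | r | 4
4 | s | 4

yes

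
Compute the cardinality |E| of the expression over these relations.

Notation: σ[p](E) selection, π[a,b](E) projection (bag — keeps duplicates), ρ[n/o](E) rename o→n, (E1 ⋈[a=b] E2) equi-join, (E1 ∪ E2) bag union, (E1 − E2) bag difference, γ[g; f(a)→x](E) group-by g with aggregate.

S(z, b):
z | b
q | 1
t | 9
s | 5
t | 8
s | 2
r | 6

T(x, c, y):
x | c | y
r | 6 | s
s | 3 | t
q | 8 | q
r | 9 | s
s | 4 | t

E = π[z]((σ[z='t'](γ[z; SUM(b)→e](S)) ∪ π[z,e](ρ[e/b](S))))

Row counts bottom-up:
  S → 6
  γ[z; SUM(b)→e](S) → 4
  σ[z='t'](γ[z; SUM(b)→e](S)) → 1
  S → 6
  ρ[e/b](S) → 6
  π[z,e](ρ[e/b](S)) → 6
  (σ[z='t'](γ[z; SUM(b)→e](S)) ∪ π[z,e](ρ[e/b](S))) → 7
  π[z]((σ[z='t'](γ[z; SUM(b)→e](S)) ∪ π[z,e](ρ[e/b](S)))) → 7

|E| = 7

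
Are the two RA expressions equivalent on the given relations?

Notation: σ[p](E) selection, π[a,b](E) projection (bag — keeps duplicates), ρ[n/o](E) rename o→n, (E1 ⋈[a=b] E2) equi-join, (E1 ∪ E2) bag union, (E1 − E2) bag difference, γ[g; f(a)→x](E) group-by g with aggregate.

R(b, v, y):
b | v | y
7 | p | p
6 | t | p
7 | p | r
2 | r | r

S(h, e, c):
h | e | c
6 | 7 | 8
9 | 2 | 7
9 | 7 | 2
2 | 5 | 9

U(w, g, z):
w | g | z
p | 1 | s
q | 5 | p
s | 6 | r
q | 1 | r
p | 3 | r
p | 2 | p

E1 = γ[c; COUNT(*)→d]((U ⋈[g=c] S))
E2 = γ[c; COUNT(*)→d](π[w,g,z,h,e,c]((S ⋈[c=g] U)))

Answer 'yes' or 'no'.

E1 subexpression sizes:
  U → 6
  S → 4
  (U ⋈[g=c] S) → 1
  γ[c; COUNT(*)→d]((U ⋈[g=c] S)) → 1
E2 subexpression sizes:
  S → 4
  U → 6
  (S ⋈[c=g] U) → 1
  π[w,g,z,h,e,c]((S ⋈[c=g] U)) → 1
  γ[c; COUNT(*)→d](π[w,g,z,h,e,c]((S ⋈[c=g] U))) → 1

E1 and E2 produce the same multiset:
c | d
2 | 1

yes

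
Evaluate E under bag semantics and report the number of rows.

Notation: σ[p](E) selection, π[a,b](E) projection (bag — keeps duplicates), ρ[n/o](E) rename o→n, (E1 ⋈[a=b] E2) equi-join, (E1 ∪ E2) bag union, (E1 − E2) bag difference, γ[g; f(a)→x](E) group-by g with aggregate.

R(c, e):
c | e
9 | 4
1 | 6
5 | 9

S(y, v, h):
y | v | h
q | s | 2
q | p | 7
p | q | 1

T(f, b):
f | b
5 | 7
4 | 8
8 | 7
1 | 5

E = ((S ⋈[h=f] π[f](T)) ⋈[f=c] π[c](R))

Per-node cardinality:
  S → 3
  T → 4
  π[f](T) → 4
  (S ⋈[h=f] π[f](T)) → 1
  R → 3
  π[c](R) → 3
  ((S ⋈[h=f] π[f](T)) ⋈[f=c] π[c](R)) → 1

|E| = 1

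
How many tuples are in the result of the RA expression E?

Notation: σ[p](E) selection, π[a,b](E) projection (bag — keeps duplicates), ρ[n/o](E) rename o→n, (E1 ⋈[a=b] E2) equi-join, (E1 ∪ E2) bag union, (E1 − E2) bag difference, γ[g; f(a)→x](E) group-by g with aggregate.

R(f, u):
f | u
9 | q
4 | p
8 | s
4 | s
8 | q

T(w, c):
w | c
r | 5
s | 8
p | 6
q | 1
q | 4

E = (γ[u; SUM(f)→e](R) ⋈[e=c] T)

Subexpression sizes:
  R → 5
  γ[u; SUM(f)→e](R) → 3
  T → 5
  (γ[u; SUM(f)→e](R) ⋈[e=c] T) → 1

|E| = 1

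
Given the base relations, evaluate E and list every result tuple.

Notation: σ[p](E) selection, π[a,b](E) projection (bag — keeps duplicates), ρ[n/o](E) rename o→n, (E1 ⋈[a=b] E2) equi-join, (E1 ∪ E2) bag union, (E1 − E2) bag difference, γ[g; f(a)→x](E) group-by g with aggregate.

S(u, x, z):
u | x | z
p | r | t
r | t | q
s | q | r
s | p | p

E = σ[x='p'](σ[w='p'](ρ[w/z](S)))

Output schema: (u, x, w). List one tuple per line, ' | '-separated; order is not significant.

Per-node cardinality:
  S → 4
  ρ[w/z](S) → 4
  σ[w='p'](ρ[w/z](S)) → 1
  σ[x='p'](σ[w='p'](ρ[w/z](S))) → 1

== RESULT ==
u | x | w
s | p | p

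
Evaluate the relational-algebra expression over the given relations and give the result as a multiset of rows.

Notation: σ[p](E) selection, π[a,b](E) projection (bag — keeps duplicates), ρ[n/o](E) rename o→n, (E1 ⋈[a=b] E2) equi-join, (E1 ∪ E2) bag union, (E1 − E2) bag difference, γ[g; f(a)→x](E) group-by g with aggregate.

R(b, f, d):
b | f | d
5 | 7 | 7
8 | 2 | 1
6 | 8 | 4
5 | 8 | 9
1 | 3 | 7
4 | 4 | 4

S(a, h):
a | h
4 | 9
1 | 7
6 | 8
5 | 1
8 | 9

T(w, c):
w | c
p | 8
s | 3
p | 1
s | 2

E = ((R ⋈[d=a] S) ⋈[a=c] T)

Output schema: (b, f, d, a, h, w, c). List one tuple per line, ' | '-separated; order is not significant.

Stepwise |·|:
  R → 6
  S → 5
  (R ⋈[d=a] S) → 3
  T → 4
  ((R ⋈[d=a] S) ⋈[a=c] T) → 1

== RESULT ==
b | f | d | a | h | w | c
8 | 2 | 1 | 1 | 7 | p | 1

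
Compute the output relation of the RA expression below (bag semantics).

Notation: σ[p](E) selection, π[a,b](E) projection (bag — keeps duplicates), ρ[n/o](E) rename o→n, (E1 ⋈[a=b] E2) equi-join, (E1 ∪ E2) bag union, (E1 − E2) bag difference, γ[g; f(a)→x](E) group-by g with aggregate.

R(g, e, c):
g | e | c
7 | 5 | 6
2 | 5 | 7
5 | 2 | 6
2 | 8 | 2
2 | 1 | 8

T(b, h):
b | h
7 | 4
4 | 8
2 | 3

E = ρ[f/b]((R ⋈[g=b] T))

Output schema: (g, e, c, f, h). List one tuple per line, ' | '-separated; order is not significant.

Per-node cardinality:
  R → 5
  T → 3
  (R ⋈[g=b] T) → 4
  ρ[f/b]((R ⋈[g=b] T)) → 4

== RESULT ==
g | e | c | f | h
2 | 1 | 8 | 2 | 3
2 | 5 | 7 | 2 | 3
2 | 8 | 2 | 2 | 3
7 | 5 | 6 | 7 | 4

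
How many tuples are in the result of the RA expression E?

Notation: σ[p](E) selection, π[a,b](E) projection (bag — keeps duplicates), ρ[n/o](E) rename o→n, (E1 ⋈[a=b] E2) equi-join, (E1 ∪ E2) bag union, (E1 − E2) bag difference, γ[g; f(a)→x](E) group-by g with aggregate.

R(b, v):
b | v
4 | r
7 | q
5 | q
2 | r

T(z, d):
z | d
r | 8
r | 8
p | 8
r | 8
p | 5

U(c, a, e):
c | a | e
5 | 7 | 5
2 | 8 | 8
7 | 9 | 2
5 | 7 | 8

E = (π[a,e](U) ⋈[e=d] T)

Row counts bottom-up:
  U → 4
  π[a,e](U) → 4
  T → 5
  (π[a,e](U) ⋈[e=d] T) → 9

|E| = 9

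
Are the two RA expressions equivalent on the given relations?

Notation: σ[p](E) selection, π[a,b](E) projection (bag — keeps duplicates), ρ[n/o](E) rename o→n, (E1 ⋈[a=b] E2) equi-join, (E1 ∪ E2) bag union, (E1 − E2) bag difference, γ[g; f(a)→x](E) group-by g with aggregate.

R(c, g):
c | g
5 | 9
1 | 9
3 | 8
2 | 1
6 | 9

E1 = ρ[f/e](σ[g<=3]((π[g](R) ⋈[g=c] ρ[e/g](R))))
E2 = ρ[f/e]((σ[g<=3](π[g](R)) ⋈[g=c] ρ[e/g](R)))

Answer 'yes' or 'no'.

E1 row counts bottom-up:
  R → 5
  π[g](R) → 5
  R → 5
  ρ[e/g](R) → 5
  (π[g](R) ⋈[g=c] ρ[e/g](R)) → 1
  σ[g<=3]((π[g](R) ⋈[g=c] ρ[e/g](R))) → 1
  ρ[f/e](σ[g<=3]((π[g](R) ⋈[g=c] ρ[e/g](R)))) → 1
E2 row counts bottom-up:
  R → 5
  π[g](R) → 5
  σ[g<=3](π[g](R)) → 1
  R → 5
  ρ[e/g](R) → 5
  (σ[g<=3](π[g](R)) ⋈[g=c] ρ[e/g](R)) → 1
  ρ[f/e]((σ[g<=3](π[g](R)) ⋈[g=c] ρ[e/g](R))) → 1

E1 and E2 produce the same multiset:
g | c | f
1 | 1 | 9

yes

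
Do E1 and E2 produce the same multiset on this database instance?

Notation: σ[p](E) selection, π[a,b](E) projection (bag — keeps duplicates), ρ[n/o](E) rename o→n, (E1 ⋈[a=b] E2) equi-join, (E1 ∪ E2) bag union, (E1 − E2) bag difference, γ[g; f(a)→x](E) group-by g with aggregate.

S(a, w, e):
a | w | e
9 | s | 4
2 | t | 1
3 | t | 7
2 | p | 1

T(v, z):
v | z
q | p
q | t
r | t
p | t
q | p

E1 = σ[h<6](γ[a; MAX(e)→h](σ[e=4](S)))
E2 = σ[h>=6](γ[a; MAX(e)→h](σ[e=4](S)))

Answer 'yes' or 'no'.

E1 per-node cardinality:
  S → 4
  σ[e=4](S) → 1
  γ[a; MAX(e)→h](σ[e=4](S)) → 1
  σ[h<6](γ[a; MAX(e)→h](σ[e=4](S))) → 1
E2 per-node cardinality:
  S → 4
  σ[e=4](S) → 1
  γ[a; MAX(e)→h](σ[e=4](S)) → 1
  σ[h>=6](γ[a; MAX(e)→h](σ[e=4](S))) → 0

E1 result:
a | h
9 | 4
E2 result:
a | h
(0 rows)
Witness: (9, 4) appears 1× in E1 but 0× in E2.

no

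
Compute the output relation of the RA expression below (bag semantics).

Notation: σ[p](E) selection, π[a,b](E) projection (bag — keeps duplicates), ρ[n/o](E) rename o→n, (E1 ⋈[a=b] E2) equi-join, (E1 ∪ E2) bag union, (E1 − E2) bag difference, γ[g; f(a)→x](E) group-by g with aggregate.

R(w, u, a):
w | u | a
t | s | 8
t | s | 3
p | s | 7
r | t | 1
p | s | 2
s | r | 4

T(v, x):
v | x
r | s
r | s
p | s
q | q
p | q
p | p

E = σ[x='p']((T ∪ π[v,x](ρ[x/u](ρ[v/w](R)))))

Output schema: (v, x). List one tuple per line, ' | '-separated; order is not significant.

Subexpression sizes:
  T → 6
  R → 6
  ρ[v/w](R) → 6
  ρ[x/u](ρ[v/w](R)) → 6
  π[v,x](ρ[x/u](ρ[v/w](R))) → 6
  (T ∪ π[v,x](ρ[x/u](ρ[v/w](R)))) → 12
  σ[x='p']((T ∪ π[v,x](ρ[x/u](ρ[v/w](R))))) → 1

== RESULT ==
v | x
p | p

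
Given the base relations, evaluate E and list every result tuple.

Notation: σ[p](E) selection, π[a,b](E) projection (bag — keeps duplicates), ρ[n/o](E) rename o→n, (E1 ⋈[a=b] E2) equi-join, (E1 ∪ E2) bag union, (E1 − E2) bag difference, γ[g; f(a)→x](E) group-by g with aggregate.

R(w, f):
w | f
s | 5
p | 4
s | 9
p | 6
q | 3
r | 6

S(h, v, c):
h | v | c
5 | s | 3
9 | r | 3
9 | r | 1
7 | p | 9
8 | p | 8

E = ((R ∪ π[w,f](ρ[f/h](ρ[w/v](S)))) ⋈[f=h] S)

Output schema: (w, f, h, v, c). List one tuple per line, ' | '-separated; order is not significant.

Subexpression sizes:
  R → 6
  S → 5
  ρ[w/v](S) → 5
  ρ[f/h](ρ[w/v](S)) → 5
  π[w,f](ρ[f/h](ρ[w/v](S))) → 5
  (R ∪ π[w,f](ρ[f/h](ρ[w/v](S)))) → 11
  S → 5
  ((R ∪ π[w,f](ρ[f/h](ρ[w/v](S)))) ⋈[f=h] S) → 10

== RESULT ==
w | f | h | v | c
p | 7 | 7 | p | 9
p | 8 | 8 | p | 8
r | 9 | 9 | r | 1
r | 9 | 9 | r | 1
r | 9 | 9 | r | 3
r | 9 | 9 | r | 3
s | 5 | 5 | s | 3
s | 5 | 5 | s | 3
s | 9 | 9 | r | 1
s | 9 | 9 | r | 3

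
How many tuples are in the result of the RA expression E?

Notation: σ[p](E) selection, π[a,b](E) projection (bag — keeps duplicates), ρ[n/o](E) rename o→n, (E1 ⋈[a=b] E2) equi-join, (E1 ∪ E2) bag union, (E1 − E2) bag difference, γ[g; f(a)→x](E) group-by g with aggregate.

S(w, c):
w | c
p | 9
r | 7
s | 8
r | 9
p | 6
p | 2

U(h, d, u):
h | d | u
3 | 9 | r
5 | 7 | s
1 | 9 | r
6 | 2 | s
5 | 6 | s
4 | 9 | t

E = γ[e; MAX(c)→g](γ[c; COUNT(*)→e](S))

Per-node cardinality:
  S → 6
  γ[c; COUNT(*)→e](S) → 5
  γ[e; MAX(c)→g](γ[c; COUNT(*)→e](S)) → 2

|E| = 2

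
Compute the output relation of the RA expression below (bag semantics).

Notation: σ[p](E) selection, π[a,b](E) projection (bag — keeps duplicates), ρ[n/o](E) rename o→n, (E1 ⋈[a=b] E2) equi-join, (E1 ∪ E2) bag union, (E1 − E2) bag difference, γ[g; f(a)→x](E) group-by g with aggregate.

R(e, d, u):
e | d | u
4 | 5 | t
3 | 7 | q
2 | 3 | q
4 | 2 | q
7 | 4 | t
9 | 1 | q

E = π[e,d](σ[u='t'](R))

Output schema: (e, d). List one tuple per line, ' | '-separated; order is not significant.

Row counts bottom-up:
  R → 6
  σ[u='t'](R) → 2
  π[e,d](σ[u='t'](R)) → 2

== RESULT ==
e | d
4 | 5
7 | 4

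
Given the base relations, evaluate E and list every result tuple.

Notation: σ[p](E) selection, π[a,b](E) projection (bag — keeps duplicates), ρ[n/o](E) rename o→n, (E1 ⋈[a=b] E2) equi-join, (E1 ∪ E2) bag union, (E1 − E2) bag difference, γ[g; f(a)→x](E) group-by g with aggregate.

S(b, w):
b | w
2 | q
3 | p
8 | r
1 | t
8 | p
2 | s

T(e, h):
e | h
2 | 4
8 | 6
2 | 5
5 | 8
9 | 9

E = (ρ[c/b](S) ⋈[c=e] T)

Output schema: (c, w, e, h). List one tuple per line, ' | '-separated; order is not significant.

Per-node cardinality:
  S → 6
  ρ[c/b](S) → 6
  T → 5
  (ρ[c/b](S) ⋈[c=e] T) → 6

== RESULT ==
c | w | e | h
2 | q | 2 | 4
2 | q | 2 | 5
2 | s | 2 | 4
2 | s | 2 | 5
8 | p | 8 | 6
8 | r | 8 | 6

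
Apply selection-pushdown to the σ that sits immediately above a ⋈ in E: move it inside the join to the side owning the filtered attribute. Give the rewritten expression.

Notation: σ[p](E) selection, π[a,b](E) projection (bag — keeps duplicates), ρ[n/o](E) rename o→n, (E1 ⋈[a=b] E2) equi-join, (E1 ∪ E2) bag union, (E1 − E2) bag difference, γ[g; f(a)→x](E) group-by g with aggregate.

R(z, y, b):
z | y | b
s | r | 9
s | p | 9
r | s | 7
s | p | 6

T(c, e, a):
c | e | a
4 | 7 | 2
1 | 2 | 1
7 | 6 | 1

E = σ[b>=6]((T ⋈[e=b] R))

σ filters on b, owned by the right side.
E' = (T ⋈[e=b] σ[b>=6](R))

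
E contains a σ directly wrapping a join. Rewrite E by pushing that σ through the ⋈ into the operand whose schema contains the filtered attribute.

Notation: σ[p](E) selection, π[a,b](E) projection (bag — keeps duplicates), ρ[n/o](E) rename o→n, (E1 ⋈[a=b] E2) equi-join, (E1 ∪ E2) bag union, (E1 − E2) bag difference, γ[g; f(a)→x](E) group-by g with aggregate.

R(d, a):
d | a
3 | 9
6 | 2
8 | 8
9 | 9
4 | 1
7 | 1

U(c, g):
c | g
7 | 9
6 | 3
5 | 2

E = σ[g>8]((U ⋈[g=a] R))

σ filters on g, owned by the left side.
E' = (σ[g>8](U) ⋈[g=a] R)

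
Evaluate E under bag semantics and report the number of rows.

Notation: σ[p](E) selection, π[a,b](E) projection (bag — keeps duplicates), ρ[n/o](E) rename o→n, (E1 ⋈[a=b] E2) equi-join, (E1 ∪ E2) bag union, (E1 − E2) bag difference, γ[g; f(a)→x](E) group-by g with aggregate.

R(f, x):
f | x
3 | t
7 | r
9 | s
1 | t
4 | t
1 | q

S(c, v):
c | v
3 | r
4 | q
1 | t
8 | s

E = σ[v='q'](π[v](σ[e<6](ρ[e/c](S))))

Subexpression sizes:
  S → 4
  ρ[e/c](S) → 4
  σ[e<6](ρ[e/c](S)) → 3
  π[v](σ[e<6](ρ[e/c](S))) → 3
  σ[v='q'](π[v](σ[e<6](ρ[e/c](S)))) → 1

|E| = 1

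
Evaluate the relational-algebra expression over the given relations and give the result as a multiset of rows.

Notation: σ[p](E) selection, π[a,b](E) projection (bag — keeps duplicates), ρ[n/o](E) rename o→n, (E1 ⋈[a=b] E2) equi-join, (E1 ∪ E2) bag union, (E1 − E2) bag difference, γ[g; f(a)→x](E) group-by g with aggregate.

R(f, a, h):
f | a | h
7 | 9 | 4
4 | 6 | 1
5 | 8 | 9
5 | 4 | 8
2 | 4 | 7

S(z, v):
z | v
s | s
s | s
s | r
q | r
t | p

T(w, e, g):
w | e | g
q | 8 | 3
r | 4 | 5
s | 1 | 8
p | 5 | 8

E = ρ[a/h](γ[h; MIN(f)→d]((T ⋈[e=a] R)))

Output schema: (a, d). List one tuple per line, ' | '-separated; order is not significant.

Stepwise |·|:
  T → 4
  R → 5
  (T ⋈[e=a] R) → 3
  γ[h; MIN(f)→d]((T ⋈[e=a] R)) → 3
  ρ[a/h](γ[h; MIN(f)→d]((T ⋈[e=a] R))) → 3

== RESULT ==
a | d
7 | 2
8 | 5
9 | 5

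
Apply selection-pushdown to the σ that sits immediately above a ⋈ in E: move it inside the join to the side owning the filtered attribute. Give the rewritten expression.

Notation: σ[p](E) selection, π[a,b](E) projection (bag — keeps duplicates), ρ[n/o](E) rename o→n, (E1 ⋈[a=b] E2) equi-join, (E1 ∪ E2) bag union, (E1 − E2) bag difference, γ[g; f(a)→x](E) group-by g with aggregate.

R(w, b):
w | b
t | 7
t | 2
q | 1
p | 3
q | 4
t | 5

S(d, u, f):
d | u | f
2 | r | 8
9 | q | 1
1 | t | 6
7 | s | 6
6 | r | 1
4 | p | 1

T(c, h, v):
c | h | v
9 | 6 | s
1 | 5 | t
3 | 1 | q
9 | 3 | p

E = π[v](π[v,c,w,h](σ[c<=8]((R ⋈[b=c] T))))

σ filters on c, owned by the right side.
E' = π[v](π[v,c,w,h]((R ⋈[b=c] σ[c<=8](T))))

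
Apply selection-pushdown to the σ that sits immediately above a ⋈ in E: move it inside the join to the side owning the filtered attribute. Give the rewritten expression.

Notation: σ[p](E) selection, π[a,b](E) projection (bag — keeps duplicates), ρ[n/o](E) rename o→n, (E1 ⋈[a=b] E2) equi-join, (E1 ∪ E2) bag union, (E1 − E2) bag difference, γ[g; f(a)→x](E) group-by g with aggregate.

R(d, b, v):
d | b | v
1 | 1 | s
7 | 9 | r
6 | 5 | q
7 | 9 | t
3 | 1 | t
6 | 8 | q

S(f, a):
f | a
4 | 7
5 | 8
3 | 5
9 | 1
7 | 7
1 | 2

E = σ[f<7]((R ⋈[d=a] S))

σ filters on f, owned by the right side.
E' = (R ⋈[d=a] σ[f<7](S))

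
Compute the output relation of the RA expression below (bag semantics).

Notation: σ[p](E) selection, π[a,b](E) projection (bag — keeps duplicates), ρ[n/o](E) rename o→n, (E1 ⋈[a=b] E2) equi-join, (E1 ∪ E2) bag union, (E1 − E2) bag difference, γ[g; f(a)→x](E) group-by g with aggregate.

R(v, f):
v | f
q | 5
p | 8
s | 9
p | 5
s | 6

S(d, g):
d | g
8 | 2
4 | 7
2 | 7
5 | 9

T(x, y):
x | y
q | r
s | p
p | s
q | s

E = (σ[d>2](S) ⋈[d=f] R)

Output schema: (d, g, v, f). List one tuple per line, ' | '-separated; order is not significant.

Subexpression sizes:
  S → 4
  σ[d>2](S) → 3
  R → 5
  (σ[d>2](S) ⋈[d=f] R) → 3

== RESULT ==
d | g | v | f
5 | 9 | p | 5
5 | 9 | q | 5
8 | 2 | p | 8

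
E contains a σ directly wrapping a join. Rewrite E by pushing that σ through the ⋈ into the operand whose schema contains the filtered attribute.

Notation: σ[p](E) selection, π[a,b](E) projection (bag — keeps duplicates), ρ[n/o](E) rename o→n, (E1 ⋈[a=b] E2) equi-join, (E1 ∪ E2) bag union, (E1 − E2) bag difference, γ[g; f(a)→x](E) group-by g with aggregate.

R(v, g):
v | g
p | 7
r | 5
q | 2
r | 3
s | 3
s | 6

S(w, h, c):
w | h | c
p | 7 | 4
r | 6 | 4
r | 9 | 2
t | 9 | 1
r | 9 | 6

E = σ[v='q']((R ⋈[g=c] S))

σ filters on v, owned by the left side.
E' = (σ[v='q'](R) ⋈[g=c] S)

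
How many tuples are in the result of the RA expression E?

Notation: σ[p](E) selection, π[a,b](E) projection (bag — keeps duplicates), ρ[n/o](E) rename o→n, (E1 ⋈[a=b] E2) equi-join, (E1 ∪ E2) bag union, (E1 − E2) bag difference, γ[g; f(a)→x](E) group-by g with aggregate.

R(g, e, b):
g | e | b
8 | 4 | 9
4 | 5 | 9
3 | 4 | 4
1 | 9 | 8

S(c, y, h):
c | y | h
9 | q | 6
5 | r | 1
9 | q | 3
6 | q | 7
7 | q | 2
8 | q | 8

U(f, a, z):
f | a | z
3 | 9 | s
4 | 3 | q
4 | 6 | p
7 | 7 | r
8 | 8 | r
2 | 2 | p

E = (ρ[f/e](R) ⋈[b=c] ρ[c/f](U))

Stepwise |·|:
  R → 4
  ρ[f/e](R) → 4
  U → 6
  ρ[c/f](U) → 6
  (ρ[f/e](R) ⋈[b=c] ρ[c/f](U)) → 3

|E| = 3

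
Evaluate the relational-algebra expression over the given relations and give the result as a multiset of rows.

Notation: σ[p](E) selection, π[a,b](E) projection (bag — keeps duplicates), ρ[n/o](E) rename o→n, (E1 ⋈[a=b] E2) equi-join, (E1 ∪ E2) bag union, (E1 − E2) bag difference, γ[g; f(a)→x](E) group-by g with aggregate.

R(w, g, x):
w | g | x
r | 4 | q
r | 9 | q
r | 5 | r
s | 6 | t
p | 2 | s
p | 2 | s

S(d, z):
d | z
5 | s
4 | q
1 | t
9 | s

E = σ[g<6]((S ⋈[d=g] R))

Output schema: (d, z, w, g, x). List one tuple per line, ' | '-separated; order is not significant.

Stepwise |·|:
  S → 4
  R → 6
  (S ⋈[d=g] R) → 3
  σ[g<6]((S ⋈[d=g] R)) → 2

== RESULT ==
d | z | w | g | x
4 | q | r | 4 | q
5 | s | r | 5 | r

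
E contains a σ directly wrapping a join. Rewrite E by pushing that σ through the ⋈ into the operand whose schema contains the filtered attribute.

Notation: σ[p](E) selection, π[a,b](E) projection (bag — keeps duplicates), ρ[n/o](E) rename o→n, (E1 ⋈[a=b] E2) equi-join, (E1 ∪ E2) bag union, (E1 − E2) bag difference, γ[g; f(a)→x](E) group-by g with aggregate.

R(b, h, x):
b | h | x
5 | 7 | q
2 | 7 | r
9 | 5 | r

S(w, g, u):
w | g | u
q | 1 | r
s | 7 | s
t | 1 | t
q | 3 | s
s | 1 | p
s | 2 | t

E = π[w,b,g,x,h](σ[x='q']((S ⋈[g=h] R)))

σ filters on x, owned by the right side.
E' = π[w,b,g,x,h]((S ⋈[g=h] σ[x='q'](R)))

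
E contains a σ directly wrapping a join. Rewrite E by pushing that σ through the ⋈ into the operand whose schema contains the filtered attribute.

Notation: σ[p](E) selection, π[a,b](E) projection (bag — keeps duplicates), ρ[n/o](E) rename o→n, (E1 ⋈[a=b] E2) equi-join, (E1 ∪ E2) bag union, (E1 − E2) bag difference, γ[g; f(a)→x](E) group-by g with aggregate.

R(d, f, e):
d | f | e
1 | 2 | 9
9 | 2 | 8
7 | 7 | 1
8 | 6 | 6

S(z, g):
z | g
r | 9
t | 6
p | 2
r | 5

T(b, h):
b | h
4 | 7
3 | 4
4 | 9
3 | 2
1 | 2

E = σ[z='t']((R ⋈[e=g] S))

σ filters on z, owned by the right side.
E' = (R ⋈[e=g] σ[z='t'](S))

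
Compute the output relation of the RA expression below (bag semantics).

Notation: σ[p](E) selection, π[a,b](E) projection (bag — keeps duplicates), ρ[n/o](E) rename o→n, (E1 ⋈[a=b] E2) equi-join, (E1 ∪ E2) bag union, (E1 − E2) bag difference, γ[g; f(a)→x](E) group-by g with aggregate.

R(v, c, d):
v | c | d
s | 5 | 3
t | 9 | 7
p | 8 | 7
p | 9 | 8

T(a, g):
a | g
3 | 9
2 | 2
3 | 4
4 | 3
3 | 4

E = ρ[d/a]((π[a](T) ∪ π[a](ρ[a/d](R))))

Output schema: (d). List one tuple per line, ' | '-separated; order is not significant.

Row counts bottom-up:
  T → 5
  π[a](T) → 5
  R → 4
  ρ[a/d](R) → 4
  π[a](ρ[a/d](R)) → 4
  (π[a](T) ∪ π[a](ρ[a/d](R))) → 9
  ρ[d/a]((π[a](T) ∪ π[a](ρ[a/d](R)))) → 9

== RESULT ==
d
2
3
3
3
3
4
7
7
8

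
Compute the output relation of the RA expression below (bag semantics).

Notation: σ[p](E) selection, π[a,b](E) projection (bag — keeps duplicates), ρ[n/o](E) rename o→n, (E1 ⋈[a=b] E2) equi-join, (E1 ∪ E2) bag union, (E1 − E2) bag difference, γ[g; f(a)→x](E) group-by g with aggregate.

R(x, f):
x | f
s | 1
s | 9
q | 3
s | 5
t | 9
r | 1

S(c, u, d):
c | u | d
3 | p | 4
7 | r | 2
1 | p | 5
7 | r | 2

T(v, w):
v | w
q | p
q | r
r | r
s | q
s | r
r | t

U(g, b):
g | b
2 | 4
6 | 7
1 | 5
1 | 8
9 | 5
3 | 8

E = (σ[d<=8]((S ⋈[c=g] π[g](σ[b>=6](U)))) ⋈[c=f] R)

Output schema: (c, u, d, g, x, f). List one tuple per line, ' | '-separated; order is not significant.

Stepwise |·|:
  S → 4
  U → 6
  σ[b>=6](U) → 3
  π[g](σ[b>=6](U)) → 3
  (S ⋈[c=g] π[g](σ[b>=6](U))) → 2
  σ[d<=8]((S ⋈[c=g] π[g](σ[b>=6](U)))) → 2
  R → 6
  (σ[d<=8]((S ⋈[c=g] π[g](σ[b>=6](U)))) ⋈[c=f] R) → 3

== RESULT ==
c | u | d | g | x | f
1 | p | 5 | 1 | r | 1
1 | p | 5 | 1 | s | 1
3 | p | 4 | 3 | q | 3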